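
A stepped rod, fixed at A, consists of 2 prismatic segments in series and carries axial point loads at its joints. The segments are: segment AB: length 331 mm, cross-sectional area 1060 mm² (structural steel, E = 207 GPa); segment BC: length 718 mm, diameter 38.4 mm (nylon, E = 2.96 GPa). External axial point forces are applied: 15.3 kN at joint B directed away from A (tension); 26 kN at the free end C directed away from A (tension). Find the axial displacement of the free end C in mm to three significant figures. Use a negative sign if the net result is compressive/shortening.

Internal axial forces (sectioning from the free end, tension +): N_BC = 26 kN, N_AB = 41.3 kN.
A_BC = 1158 mm².
δ_AB = 41300·331/(1060·207000) = 0.0623 mm
δ_BC = 26000·718/(1158·2960) = 5.446 mm
δ = Σδ_i = 5.508 mm.

5.51 mm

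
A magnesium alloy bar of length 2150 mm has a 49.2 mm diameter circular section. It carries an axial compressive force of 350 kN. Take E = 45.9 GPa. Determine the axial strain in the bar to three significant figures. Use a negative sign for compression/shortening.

-0.00401

A = 1901 mm².
σ = N/A = -184.1 MPa; ε = σ/E = -184.1/45900 = -4.011e-03.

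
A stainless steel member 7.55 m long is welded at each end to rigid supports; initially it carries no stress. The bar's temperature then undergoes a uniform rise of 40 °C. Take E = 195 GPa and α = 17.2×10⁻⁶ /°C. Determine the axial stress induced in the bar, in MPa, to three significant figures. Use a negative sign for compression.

-134 MPa

Free thermal expansion αLΔT = 17.2e-6 · 7550 · 40 = 5.194 mm.
The walls impose strain ε = −(5.194)/7550 = -6.8800e-04; σ = Eε = 195000 · -6.8800e-04 = -134.2 MPa.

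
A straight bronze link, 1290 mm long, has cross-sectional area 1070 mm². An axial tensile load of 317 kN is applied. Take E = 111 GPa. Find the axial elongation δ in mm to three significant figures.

3.44 mm

δ_mech = NL/(AE) = 317000·1290/(1070·111000) = 3.443 mm.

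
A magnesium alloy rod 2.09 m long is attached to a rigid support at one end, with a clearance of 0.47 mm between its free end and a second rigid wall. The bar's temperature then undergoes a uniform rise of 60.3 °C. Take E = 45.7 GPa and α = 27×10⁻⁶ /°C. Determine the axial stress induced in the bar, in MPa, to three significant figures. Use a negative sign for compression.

-64.1 MPa

Free thermal expansion αLΔT = 27e-6 · 2090 · 60.3 = 3.403 mm.
The walls engage after the gap closes; constrained expansion = 3.403 − 0.47 = 2.933 mm.
The walls impose strain ε = −(2.933)/2090 = -1.4032e-03; σ = Eε = 45700 · -1.4032e-03 = -64.13 MPa.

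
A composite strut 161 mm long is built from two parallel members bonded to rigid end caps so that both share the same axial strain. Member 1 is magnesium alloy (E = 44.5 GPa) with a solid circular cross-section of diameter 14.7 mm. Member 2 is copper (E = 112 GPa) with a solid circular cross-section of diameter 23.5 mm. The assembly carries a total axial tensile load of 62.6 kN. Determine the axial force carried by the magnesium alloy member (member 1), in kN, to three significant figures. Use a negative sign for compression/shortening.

A_1 = 169.7 mm².
A_2 = 433.7 mm².
Equal strain + equilibrium ⇒ each member carries load in proportion to AE: A₁E₁ = 7552000 N, A₂E₂ = 48580000 N, ΣAE = 56130000 N.
F₁ = P·A₁E₁/ΣAE = 62600·7552000/56130000 = 8423 N.

8.42 kN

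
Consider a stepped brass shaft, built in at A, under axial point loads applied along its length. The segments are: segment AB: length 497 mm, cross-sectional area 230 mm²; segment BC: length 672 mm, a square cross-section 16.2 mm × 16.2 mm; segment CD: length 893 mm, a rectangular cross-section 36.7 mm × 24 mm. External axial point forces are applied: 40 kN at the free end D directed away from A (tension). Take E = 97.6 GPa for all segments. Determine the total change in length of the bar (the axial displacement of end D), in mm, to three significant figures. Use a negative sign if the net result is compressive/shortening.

2.35 mm

Internal axial forces (sectioning from the free end, tension +): N_CD = 40 kN, N_BC = 40 kN, N_AB = 40 kN.
A_BC = 262.4 mm².
A_CD = 880.8 mm².
δ_AB = 40000·497/(230·97600) = 0.8856 mm
δ_BC = 40000·672/(262.4·97600) = 1.049 mm
δ_CD = 40000·893/(880.8·97600) = 0.4155 mm
δ = Σδ_i = 2.351 mm.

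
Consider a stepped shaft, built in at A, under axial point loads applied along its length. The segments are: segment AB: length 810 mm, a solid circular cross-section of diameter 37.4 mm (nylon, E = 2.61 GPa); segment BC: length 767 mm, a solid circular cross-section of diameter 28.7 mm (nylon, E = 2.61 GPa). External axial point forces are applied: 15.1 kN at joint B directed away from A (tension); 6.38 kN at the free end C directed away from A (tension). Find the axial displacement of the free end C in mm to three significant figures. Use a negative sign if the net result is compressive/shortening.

Internal axial forces (sectioning from the free end, tension +): N_BC = 6.38 kN, N_AB = 21.48 kN.
A_AB = 1099 mm².
A_BC = 646.9 mm².
δ_AB = 21480·810/(1099·2610) = 6.068 mm
δ_BC = 6380·767/(646.9·2610) = 2.898 mm
δ = Σδ_i = 8.966 mm.

8.97 mm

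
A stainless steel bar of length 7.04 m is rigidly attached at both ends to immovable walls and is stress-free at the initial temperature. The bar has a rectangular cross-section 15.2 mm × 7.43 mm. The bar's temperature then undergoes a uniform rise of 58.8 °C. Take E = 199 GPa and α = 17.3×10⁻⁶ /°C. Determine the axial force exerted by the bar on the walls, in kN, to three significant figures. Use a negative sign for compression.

-22.9 kN

Free thermal expansion αLΔT = 17.3e-6 · 7040 · 58.8 = 7.161 mm.
The walls impose strain ε = −(7.161)/7040 = -1.0172e-03; σ = Eε = 199000 · -1.0172e-03 = -202.4 MPa.
Wall reaction R = σ·A = -202.4·112.9 = -22860 N = -22.86 kN.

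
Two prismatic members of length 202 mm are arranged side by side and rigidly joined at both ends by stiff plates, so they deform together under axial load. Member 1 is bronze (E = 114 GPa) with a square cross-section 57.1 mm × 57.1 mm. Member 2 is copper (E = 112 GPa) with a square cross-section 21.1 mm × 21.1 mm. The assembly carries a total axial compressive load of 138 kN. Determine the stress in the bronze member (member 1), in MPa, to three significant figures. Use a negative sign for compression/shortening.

A_1 = 3260 mm².
A_2 = 445.2 mm².
Equal strain + equilibrium ⇒ each member carries load in proportion to AE: A₁E₁ = 371700000 N, A₂E₂ = 49860000 N, ΣAE = 421600000 N.
σ₁ = P·E₁/ΣAE = -138000·114000/421600000 = -37.32 MPa.

-37.3 MPa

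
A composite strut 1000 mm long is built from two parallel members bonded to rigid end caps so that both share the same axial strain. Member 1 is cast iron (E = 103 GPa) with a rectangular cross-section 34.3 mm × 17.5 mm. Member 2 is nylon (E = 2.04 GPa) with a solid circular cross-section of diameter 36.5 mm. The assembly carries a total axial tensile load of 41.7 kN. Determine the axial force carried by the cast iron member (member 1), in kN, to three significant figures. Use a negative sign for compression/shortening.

A_1 = 600.2 mm².
A_2 = 1046 mm².
Equal strain + equilibrium ⇒ each member carries load in proportion to AE: A₁E₁ = 61830000 N, A₂E₂ = 2135000 N, ΣAE = 63960000 N.
F₁ = P·A₁E₁/ΣAE = 41700·61830000/63960000 = 40310 N.

40.3 kN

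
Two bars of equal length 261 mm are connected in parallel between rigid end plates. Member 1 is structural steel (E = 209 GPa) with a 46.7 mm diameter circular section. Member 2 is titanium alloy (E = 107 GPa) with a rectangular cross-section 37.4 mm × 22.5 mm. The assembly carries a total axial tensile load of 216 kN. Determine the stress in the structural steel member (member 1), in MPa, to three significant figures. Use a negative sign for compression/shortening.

101 MPa

A_1 = 1713 mm².
A_2 = 841.5 mm².
Equal strain + equilibrium ⇒ each member carries load in proportion to AE: A₁E₁ = 358000000 N, A₂E₂ = 90040000 N, ΣAE = 448000000 N.
σ₁ = P·E₁/ΣAE = 216000·209000/448000000 = 100.8 MPa.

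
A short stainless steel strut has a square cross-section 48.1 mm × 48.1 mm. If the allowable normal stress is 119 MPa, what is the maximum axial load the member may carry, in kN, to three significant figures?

275 kN

A = 2314 mm².
P_max = σ_allow · A = 119 · 2314 = 275300 N = 275.3 kN.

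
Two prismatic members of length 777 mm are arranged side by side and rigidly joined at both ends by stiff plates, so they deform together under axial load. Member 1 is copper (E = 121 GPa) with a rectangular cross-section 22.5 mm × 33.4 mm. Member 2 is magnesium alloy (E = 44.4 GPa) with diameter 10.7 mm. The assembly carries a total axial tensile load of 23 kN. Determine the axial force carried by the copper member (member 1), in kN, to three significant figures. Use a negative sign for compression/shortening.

A_1 = 751.5 mm².
A_2 = 89.92 mm².
Equal strain + equilibrium ⇒ each member carries load in proportion to AE: A₁E₁ = 90930000 N, A₂E₂ = 3992000 N, ΣAE = 94920000 N.
F₁ = P·A₁E₁/ΣAE = 23000·90930000/94920000 = 22030 N.

22.0 kN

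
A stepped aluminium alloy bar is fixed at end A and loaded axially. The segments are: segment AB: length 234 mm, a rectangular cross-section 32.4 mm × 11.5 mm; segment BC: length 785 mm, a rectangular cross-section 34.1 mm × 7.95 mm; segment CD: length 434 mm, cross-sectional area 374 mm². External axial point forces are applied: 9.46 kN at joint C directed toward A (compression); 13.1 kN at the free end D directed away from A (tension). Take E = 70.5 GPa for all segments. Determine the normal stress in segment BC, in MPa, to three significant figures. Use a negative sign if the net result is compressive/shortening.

Internal axial forces (sectioning from the free end, tension +): N_CD = 13.1 kN, N_BC = 3.64 kN, N_AB = 3.64 kN.
A_BC = 271.1 mm².
σ_BC = N_BC/A_BC = 3640/271.1 = 13.43 MPa.

13.4 MPa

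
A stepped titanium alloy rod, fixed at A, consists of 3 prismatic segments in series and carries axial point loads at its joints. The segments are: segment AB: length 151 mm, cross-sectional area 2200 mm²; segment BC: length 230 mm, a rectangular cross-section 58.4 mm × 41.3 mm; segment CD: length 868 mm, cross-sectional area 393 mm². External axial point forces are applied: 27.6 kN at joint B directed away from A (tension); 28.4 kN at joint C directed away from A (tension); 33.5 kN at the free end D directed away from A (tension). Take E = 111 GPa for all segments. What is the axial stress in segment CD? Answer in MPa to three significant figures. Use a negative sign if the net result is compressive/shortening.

85.2 MPa

Internal axial forces (sectioning from the free end, tension +): N_CD = 33.5 kN, N_BC = 61.9 kN, N_AB = 89.5 kN.
σ_CD = N_CD/A_CD = 33500/393 = 85.24 MPa.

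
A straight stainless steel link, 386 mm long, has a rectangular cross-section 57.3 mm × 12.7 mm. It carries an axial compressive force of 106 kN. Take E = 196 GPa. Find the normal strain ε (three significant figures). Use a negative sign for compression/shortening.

-7.43e-04

A = 727.7 mm².
σ = N/A = -145.7 MPa; ε = σ/E = -145.7/196000 = -7.432e-04.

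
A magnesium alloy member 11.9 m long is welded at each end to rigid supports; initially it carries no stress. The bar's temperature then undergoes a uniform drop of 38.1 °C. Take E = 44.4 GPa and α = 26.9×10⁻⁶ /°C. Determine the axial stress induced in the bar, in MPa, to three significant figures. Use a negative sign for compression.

Free thermal expansion αLΔT = 26.9e-6 · 11900 · -38.1 = -12.2 mm.
The walls impose strain ε = −(-12.2)/11900 = 1.0249e-03; σ = Eε = 44400 · 1.0249e-03 = 45.51 MPa.

45.5 MPa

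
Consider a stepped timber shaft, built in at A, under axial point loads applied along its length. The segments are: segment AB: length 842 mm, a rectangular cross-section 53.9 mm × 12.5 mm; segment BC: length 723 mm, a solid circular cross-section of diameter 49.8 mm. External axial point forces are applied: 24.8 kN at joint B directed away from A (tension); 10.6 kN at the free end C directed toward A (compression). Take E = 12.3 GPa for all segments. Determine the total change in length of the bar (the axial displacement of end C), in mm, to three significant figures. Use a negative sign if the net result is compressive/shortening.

1.12 mm

Internal axial forces (sectioning from the free end, tension +): N_BC = -10.6 kN, N_AB = 14.2 kN.
A_AB = 673.8 mm².
A_BC = 1948 mm².
δ_AB = 14200·842/(673.8·12300) = 1.443 mm
δ_BC = -10600·723/(1948·12300) = -0.3199 mm
δ = Σδ_i = 1.123 mm.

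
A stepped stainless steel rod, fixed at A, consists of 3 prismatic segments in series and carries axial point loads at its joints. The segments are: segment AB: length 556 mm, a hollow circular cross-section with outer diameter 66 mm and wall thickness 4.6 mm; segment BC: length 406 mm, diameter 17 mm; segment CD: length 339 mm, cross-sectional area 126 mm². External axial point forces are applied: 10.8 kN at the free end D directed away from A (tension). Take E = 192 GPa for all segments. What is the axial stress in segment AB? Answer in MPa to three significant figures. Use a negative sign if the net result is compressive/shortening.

Internal axial forces (sectioning from the free end, tension +): N_CD = 10.8 kN, N_BC = 10.8 kN, N_AB = 10.8 kN.
A_AB = 887.3 mm².
σ_AB = N_AB/A_AB = 10800/887.3 = 12.17 MPa.

12.2 MPa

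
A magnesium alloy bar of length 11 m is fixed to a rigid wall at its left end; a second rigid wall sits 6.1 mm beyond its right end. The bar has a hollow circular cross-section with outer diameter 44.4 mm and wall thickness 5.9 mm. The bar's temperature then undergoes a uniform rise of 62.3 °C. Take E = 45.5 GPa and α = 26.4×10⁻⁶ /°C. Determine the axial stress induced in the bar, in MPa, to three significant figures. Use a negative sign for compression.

Free thermal expansion αLΔT = 26.4e-6 · 11000 · 62.3 = 18.09 mm.
The walls engage after the gap closes; constrained expansion = 18.09 − 6.1 = 11.99 mm.
The walls impose strain ε = −(11.99)/11000 = -1.0902e-03; σ = Eε = 45500 · -1.0902e-03 = -49.6 MPa.

-49.6 MPa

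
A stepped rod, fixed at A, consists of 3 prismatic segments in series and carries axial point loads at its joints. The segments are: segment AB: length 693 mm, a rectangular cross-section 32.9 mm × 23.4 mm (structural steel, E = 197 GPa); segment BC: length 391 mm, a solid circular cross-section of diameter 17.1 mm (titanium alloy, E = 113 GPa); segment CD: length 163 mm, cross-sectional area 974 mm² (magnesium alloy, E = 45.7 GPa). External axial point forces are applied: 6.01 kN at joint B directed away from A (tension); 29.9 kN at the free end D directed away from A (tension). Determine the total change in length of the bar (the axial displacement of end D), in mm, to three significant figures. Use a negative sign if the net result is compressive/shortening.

0.724 mm

Internal axial forces (sectioning from the free end, tension +): N_CD = 29.9 kN, N_BC = 29.9 kN, N_AB = 35.91 kN.
A_AB = 769.9 mm².
A_BC = 229.7 mm².
δ_AB = 35910·693/(769.9·197000) = 0.1641 mm
δ_BC = 29900·391/(229.7·113000) = 0.4505 mm
δ_CD = 29900·163/(974·45700) = 0.1095 mm
δ = Σδ_i = 0.7241 mm.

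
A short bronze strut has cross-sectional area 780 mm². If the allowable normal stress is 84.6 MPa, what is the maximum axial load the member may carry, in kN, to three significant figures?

66.0 kN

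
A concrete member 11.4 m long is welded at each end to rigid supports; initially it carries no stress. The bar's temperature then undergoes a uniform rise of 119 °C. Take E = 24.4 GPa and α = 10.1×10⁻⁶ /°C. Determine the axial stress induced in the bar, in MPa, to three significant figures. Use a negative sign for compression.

-29.3 MPa

Free thermal expansion αLΔT = 10.1e-6 · 11400 · 119 = 13.7 mm.
The walls impose strain ε = −(13.7)/11400 = -1.2019e-03; σ = Eε = 24400 · -1.2019e-03 = -29.33 MPa.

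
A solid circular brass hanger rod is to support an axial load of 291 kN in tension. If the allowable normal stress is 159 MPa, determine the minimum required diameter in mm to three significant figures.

48.3 mm

Required area A ≥ P/σ_allow = 291000/159 = 1830 mm².
For a solid circular section, d ≥ √(4A/π) = 48.27 mm.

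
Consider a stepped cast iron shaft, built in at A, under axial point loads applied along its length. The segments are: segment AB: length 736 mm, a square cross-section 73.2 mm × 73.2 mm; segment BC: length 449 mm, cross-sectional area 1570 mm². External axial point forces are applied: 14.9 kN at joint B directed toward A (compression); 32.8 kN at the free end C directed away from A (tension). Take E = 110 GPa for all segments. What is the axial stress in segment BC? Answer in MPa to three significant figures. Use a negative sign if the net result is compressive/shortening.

Internal axial forces (sectioning from the free end, tension +): N_BC = 32.8 kN, N_AB = 17.9 kN.
σ_BC = N_BC/A_BC = 32800/1570 = 20.89 MPa.

20.9 MPa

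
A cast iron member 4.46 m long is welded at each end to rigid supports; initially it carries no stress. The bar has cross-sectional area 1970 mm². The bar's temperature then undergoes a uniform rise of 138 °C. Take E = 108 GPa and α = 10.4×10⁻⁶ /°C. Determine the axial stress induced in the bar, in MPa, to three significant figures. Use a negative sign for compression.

Free thermal expansion αLΔT = 10.4e-6 · 4460 · 138 = 6.401 mm.
The walls impose strain ε = −(6.401)/4460 = -1.4352e-03; σ = Eε = 108000 · -1.4352e-03 = -155 MPa.

-155 MPa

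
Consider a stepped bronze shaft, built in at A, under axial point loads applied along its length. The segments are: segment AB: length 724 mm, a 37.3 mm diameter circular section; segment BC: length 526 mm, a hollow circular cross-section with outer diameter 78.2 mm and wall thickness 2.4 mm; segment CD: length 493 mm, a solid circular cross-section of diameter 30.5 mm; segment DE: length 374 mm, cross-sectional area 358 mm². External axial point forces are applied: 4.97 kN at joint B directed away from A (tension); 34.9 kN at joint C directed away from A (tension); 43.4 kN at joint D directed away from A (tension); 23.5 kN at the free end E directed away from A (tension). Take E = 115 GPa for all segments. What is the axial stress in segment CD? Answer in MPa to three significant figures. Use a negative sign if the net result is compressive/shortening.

91.6 MPa

Internal axial forces (sectioning from the free end, tension +): N_DE = 23.5 kN, N_CD = 66.9 kN, N_BC = 101.8 kN, N_AB = 106.8 kN.
A_CD = 730.6 mm².
σ_CD = N_CD/A_CD = 66900/730.6 = 91.57 MPa.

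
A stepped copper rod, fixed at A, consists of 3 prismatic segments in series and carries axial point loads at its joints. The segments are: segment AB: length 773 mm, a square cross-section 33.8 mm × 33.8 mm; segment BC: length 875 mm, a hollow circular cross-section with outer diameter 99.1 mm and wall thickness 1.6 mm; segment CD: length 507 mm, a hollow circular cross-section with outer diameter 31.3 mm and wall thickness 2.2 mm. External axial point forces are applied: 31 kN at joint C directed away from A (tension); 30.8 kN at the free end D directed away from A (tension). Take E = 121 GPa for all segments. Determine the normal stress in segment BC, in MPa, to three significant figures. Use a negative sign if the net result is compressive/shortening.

126 MPa

Internal axial forces (sectioning from the free end, tension +): N_CD = 30.8 kN, N_BC = 61.8 kN, N_AB = 61.8 kN.
A_BC = 490.1 mm².
σ_BC = N_BC/A_BC = 61800/490.1 = 126.1 MPa.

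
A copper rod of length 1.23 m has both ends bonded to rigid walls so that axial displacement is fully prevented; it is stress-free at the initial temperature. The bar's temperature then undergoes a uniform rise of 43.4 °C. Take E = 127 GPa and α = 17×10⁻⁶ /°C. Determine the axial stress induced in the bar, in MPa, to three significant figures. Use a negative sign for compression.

Free thermal expansion αLΔT = 17e-6 · 1230 · 43.4 = 0.9075 mm.
The walls impose strain ε = −(0.9075)/1230 = -7.3780e-04; σ = Eε = 127000 · -7.3780e-04 = -93.7 MPa.

-93.7 MPa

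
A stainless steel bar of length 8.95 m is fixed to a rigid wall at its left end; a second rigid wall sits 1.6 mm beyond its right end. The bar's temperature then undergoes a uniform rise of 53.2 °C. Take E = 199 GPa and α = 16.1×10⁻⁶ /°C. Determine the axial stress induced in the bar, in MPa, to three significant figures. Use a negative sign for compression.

Free thermal expansion αLΔT = 16.1e-6 · 8950 · 53.2 = 7.666 mm.
The walls engage after the gap closes; constrained expansion = 7.666 − 1.6 = 6.066 mm.
The walls impose strain ε = −(6.066)/8950 = -6.7775e-04; σ = Eε = 199000 · -6.7775e-04 = -134.9 MPa.

-135 MPa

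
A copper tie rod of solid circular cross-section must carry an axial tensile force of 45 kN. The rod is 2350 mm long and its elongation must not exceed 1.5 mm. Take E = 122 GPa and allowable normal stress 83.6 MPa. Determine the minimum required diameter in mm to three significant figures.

27.1 mm

Required area A ≥ P/σ_allow = 45000/83.6 = 538.3 mm².
For a solid circular section, d ≥ √(4A/π) = 26.18 mm.
Elongation limit: A ≥ PL/(Eδ_allow) = 45000·2350/(122000·1.5) = 577.9 mm² ⇒ d ≥ 27.12 mm.
The elongation limit governs.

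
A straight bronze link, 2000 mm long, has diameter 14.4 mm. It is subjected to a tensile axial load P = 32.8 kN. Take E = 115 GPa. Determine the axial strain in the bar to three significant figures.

A = 162.9 mm².
σ = N/A = 201.4 MPa; ε = σ/E = 201.4/115000 = 1.751e-03.

0.00175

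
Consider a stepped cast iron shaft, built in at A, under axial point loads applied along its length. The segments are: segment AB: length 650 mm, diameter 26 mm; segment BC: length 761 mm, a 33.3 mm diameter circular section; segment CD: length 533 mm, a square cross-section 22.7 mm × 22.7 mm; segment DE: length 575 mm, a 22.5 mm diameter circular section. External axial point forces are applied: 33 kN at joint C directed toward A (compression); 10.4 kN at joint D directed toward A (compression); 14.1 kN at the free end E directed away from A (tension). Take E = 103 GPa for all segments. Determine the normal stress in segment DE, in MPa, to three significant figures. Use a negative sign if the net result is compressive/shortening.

35.5 MPa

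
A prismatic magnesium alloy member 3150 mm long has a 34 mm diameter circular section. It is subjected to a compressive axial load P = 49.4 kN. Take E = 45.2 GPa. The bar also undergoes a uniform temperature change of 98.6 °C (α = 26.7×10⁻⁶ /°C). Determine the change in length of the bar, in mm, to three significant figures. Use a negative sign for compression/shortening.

4.50 mm

A = 907.9 mm².
δ_mech = NL/(AE) = -49400·3150/(907.9·45200) = -3.792 mm.
δ_thermal = αLΔT = 26.7e-6·3150·98.6 = 8.293 mm.
δ = δ_mech + δ_thermal = 4.501 mm.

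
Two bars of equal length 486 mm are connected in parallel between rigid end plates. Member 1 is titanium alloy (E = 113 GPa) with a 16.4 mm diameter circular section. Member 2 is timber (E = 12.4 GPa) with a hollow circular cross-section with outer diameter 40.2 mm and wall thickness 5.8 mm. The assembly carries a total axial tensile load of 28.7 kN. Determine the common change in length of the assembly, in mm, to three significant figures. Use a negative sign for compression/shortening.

A_1 = 211.2 mm².
A_2 = 626.8 mm².
Equal strain + equilibrium ⇒ each member carries load in proportion to AE: A₁E₁ = 23870000 N, A₂E₂ = 7772000 N, ΣAE = 31640000 N.
δ = PL/ΣAE = 28700·486/31640000 = 0.4408 mm.

0.441 mm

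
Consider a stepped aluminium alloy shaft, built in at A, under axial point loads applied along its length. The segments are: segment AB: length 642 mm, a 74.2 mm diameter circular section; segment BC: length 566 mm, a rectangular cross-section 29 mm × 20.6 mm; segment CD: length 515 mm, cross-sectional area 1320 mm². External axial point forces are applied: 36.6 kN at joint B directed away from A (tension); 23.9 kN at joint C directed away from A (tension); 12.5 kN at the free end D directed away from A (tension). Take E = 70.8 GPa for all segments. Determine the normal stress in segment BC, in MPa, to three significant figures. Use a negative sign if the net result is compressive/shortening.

Internal axial forces (sectioning from the free end, tension +): N_CD = 12.5 kN, N_BC = 36.4 kN, N_AB = 73 kN.
A_BC = 597.4 mm².
σ_BC = N_BC/A_BC = 36400/597.4 = 60.93 MPa.

60.9 MPa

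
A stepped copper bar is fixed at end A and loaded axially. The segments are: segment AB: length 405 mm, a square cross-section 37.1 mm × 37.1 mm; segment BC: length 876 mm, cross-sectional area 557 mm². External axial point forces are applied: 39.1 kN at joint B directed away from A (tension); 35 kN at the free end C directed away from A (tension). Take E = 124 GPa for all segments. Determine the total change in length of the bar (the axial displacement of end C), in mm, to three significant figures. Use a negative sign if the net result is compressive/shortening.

0.620 mm

Internal axial forces (sectioning from the free end, tension +): N_BC = 35 kN, N_AB = 74.1 kN.
A_AB = 1376 mm².
δ_AB = 74100·405/(1376·124000) = 0.1758 mm
δ_BC = 35000·876/(557·124000) = 0.4439 mm
δ = Σδ_i = 0.6197 mm.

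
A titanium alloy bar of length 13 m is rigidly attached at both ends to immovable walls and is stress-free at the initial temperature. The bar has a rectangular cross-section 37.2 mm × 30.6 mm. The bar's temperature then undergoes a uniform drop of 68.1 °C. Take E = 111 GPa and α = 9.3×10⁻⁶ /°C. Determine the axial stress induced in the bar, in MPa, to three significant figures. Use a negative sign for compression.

70.3 MPa

Free thermal expansion αLΔT = 9.3e-6 · 13000 · -68.1 = -8.233 mm.
The walls impose strain ε = −(-8.233)/13000 = 6.3333e-04; σ = Eε = 111000 · 6.3333e-04 = 70.3 MPa.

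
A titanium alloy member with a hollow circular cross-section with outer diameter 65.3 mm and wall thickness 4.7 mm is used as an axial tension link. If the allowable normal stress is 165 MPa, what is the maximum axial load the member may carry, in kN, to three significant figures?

A = 894.8 mm².
P_max = σ_allow · A = 165 · 894.8 = 147600 N = 147.6 kN.

148 kN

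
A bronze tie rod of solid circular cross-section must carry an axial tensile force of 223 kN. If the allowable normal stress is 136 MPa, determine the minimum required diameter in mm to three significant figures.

Required area A ≥ P/σ_allow = 223000/136 = 1640 mm².
For a solid circular section, d ≥ √(4A/π) = 45.69 mm.

45.7 mm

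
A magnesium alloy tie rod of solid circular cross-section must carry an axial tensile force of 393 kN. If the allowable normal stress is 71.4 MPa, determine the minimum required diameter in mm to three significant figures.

83.7 mm

Required area A ≥ P/σ_allow = 393000/71.4 = 5504 mm².
For a solid circular section, d ≥ √(4A/π) = 83.71 mm.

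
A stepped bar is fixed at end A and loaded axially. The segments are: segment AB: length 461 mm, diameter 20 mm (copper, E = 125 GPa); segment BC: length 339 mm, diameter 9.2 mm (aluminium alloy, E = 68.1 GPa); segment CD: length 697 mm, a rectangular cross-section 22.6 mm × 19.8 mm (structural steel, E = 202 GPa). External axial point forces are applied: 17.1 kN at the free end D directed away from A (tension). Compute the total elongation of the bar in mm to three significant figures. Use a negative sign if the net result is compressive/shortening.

1.61 mm

Internal axial forces (sectioning from the free end, tension +): N_CD = 17.1 kN, N_BC = 17.1 kN, N_AB = 17.1 kN.
A_AB = 314.2 mm².
A_BC = 66.48 mm².
A_CD = 447.5 mm².
δ_AB = 17100·461/(314.2·125000) = 0.2007 mm
δ_BC = 17100·339/(66.48·68100) = 1.281 mm
δ_CD = 17100·697/(447.5·202000) = 0.1319 mm
δ = Σδ_i = 1.613 mm.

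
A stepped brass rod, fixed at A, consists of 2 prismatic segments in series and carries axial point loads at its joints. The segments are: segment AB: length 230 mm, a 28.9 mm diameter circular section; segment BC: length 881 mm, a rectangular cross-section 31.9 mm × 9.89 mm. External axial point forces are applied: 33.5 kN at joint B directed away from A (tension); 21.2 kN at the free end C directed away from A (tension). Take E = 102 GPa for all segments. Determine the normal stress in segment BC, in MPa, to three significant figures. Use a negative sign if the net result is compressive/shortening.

Internal axial forces (sectioning from the free end, tension +): N_BC = 21.2 kN, N_AB = 54.7 kN.
A_BC = 315.5 mm².
σ_BC = N_BC/A_BC = 21200/315.5 = 67.2 MPa.

67.2 MPa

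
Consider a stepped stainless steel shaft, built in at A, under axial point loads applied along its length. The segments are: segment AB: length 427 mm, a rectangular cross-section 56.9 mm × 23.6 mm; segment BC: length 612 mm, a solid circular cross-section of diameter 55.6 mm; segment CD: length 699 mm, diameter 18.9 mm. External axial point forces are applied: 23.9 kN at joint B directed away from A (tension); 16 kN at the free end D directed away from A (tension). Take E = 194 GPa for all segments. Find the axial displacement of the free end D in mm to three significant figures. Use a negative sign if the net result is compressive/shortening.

Internal axial forces (sectioning from the free end, tension +): N_CD = 16 kN, N_BC = 16 kN, N_AB = 39.9 kN.
A_AB = 1343 mm².
A_BC = 2428 mm².
A_CD = 280.6 mm².
δ_AB = 39900·427/(1343·194000) = 0.0654 mm
δ_BC = 16000·612/(2428·194000) = 0.02079 mm
δ_CD = 16000·699/(280.6·194000) = 0.2055 mm
δ = Σδ_i = 0.2917 mm.

0.292 mm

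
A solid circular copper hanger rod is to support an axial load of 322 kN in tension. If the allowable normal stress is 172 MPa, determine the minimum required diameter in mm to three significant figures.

Required area A ≥ P/σ_allow = 322000/172 = 1872 mm².
For a solid circular section, d ≥ √(4A/π) = 48.82 mm.

48.8 mm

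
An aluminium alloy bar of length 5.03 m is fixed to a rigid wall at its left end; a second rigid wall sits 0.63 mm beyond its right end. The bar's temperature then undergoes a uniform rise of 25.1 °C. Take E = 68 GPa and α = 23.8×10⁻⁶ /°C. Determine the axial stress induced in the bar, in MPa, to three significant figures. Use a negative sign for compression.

-32.1 MPa

Free thermal expansion αLΔT = 23.8e-6 · 5030 · 25.1 = 3.005 mm.
The walls engage after the gap closes; constrained expansion = 3.005 − 0.63 = 2.375 mm.
The walls impose strain ε = −(2.375)/5030 = -4.7213e-04; σ = Eε = 68000 · -4.7213e-04 = -32.1 MPa.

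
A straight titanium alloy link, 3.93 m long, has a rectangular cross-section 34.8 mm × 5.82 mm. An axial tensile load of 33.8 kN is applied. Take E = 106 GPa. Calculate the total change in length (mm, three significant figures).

6.19 mm

A = 202.5 mm².
δ_mech = NL/(AE) = 33800·3930/(202.5·106000) = 6.187 mm.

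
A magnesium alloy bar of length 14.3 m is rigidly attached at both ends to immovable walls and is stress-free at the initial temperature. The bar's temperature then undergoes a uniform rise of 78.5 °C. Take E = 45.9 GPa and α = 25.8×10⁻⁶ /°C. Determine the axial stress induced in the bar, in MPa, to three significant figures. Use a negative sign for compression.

-93.0 MPa

Free thermal expansion αLΔT = 25.8e-6 · 14300 · 78.5 = 28.96 mm.
The walls impose strain ε = −(28.96)/14300 = -2.0253e-03; σ = Eε = 45900 · -2.0253e-03 = -92.96 MPa.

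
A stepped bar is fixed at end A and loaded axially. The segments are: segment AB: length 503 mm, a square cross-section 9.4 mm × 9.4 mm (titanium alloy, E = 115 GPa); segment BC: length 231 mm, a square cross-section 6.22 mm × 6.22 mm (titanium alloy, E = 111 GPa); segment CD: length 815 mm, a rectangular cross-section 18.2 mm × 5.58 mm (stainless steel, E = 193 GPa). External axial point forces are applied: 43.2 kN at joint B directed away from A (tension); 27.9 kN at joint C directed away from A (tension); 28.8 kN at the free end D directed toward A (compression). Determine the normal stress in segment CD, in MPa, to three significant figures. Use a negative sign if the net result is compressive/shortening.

-284 MPa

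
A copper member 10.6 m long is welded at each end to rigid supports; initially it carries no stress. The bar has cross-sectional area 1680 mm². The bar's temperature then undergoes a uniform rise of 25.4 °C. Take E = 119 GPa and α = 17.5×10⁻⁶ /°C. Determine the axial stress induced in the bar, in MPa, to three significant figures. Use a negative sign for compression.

Free thermal expansion αLΔT = 17.5e-6 · 10600 · 25.4 = 4.712 mm.
The walls impose strain ε = −(4.712)/10600 = -4.4450e-04; σ = Eε = 119000 · -4.4450e-04 = -52.9 MPa.

-52.9 MPa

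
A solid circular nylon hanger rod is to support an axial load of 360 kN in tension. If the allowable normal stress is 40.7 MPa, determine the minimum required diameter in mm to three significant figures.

106 mm

Required area A ≥ P/σ_allow = 360000/40.7 = 8845 mm².
For a solid circular section, d ≥ √(4A/π) = 106.1 mm.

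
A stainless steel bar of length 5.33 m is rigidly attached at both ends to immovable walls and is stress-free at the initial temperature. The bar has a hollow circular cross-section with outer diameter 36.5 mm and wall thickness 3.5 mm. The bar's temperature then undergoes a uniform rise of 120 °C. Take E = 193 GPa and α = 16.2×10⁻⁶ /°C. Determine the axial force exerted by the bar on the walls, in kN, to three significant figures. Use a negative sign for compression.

-136 kN

Free thermal expansion αLΔT = 16.2e-6 · 5330 · 120 = 10.36 mm.
The walls impose strain ε = −(10.36)/5330 = -1.9440e-03; σ = Eε = 193000 · -1.9440e-03 = -375.2 MPa.
Wall reaction R = σ·A = -375.2·362.9 = -136100 N = -136.1 kN.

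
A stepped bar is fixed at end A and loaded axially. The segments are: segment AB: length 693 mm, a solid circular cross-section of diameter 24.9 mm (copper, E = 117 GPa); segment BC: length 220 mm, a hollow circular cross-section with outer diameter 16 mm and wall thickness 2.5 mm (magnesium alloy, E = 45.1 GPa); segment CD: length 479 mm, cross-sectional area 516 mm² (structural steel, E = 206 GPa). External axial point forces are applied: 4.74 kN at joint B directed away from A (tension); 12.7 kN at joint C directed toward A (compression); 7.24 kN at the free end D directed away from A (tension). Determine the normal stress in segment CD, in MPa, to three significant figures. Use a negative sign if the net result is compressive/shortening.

14.0 MPa

Internal axial forces (sectioning from the free end, tension +): N_CD = 7.24 kN, N_BC = -5.46 kN, N_AB = -0.72 kN.
σ_CD = N_CD/A_CD = 7240/516 = 14.03 MPa.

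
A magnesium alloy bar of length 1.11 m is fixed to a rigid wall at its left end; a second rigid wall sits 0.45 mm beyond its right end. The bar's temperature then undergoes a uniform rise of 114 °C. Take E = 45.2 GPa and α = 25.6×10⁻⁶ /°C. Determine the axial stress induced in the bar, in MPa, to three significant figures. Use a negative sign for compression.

Free thermal expansion αLΔT = 25.6e-6 · 1110 · 114 = 3.239 mm.
The walls engage after the gap closes; constrained expansion = 3.239 − 0.45 = 2.789 mm.
The walls impose strain ε = −(2.789)/1110 = -2.5130e-03; σ = Eε = 45200 · -2.5130e-03 = -113.6 MPa.

-114 MPa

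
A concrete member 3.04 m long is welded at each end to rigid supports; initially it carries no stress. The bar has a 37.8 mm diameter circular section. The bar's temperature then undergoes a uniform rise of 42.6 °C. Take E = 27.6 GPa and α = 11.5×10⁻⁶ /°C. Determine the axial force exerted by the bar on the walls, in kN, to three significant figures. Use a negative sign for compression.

-15.2 kN

Free thermal expansion αLΔT = 11.5e-6 · 3040 · 42.6 = 1.489 mm.
The walls impose strain ε = −(1.489)/3040 = -4.8990e-04; σ = Eε = 27600 · -4.8990e-04 = -13.52 MPa.
Wall reaction R = σ·A = -13.52·1122 = -15170 N = -15.17 kN.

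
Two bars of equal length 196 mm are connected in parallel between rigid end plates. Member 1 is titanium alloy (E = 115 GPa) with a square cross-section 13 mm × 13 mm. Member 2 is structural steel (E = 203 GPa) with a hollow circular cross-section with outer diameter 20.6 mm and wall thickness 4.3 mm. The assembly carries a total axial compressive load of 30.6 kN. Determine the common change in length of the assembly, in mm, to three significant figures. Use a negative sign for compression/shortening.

-0.0935 mm

A_1 = 169 mm².
A_2 = 220.2 mm².
Equal strain + equilibrium ⇒ each member carries load in proportion to AE: A₁E₁ = 19440000 N, A₂E₂ = 44700000 N, ΣAE = 64130000 N.
δ = PL/ΣAE = -30600·196/64130000 = -0.09352 mm.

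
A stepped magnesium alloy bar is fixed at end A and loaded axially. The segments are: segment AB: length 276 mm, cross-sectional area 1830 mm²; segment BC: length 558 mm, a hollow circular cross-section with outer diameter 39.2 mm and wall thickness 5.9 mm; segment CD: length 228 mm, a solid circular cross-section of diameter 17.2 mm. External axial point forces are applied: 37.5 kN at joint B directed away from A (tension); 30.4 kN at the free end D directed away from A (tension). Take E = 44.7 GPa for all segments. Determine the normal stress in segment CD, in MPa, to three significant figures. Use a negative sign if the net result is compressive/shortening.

131 MPa

Internal axial forces (sectioning from the free end, tension +): N_CD = 30.4 kN, N_BC = 30.4 kN, N_AB = 67.9 kN.
A_CD = 232.4 mm².
σ_CD = N_CD/A_CD = 30400/232.4 = 130.8 MPa.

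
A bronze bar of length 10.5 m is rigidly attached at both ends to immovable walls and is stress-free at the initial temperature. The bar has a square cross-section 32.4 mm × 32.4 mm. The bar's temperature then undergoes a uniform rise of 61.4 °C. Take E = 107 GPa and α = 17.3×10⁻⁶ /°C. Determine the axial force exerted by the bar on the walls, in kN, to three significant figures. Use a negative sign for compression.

Free thermal expansion αLΔT = 17.3e-6 · 10500 · 61.4 = 11.15 mm.
The walls impose strain ε = −(11.15)/10500 = -1.0622e-03; σ = Eε = 107000 · -1.0622e-03 = -113.7 MPa.
Wall reaction R = σ·A = -113.7·1050 = -119300 N = -119.3 kN.

-119 kN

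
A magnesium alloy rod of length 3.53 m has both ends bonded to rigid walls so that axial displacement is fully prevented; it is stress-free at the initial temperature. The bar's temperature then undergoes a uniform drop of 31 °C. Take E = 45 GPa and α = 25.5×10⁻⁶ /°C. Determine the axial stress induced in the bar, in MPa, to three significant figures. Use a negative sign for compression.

35.6 MPa

Free thermal expansion αLΔT = 25.5e-6 · 3530 · -31 = -2.79 mm.
The walls impose strain ε = −(-2.79)/3530 = 7.9050e-04; σ = Eε = 45000 · 7.9050e-04 = 35.57 MPa.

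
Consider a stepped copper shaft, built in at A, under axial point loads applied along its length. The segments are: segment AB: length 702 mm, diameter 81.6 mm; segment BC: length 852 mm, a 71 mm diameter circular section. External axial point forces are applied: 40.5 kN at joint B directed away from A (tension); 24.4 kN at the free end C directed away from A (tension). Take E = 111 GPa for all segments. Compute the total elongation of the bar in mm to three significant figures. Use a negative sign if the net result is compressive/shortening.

0.126 mm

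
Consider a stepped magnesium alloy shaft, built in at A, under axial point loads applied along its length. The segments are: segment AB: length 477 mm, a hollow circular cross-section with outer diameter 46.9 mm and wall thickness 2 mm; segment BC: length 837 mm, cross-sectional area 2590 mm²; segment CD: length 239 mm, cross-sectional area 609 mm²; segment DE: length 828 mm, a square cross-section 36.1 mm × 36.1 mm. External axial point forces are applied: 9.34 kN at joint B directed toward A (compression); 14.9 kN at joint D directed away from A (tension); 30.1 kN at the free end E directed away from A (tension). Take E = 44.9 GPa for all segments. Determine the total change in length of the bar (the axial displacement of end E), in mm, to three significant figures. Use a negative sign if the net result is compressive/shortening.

Internal axial forces (sectioning from the free end, tension +): N_DE = 30.1 kN, N_CD = 45 kN, N_BC = 45 kN, N_AB = 35.66 kN.
A_AB = 282.1 mm².
A_DE = 1303 mm².
δ_AB = 35660·477/(282.1·44900) = 1.343 mm
δ_BC = 45000·837/(2590·44900) = 0.3239 mm
δ_CD = 45000·239/(609·44900) = 0.3933 mm
δ_DE = 30100·828/(1303·44900) = 0.4259 mm
δ = Σδ_i = 2.486 mm.

2.49 mm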